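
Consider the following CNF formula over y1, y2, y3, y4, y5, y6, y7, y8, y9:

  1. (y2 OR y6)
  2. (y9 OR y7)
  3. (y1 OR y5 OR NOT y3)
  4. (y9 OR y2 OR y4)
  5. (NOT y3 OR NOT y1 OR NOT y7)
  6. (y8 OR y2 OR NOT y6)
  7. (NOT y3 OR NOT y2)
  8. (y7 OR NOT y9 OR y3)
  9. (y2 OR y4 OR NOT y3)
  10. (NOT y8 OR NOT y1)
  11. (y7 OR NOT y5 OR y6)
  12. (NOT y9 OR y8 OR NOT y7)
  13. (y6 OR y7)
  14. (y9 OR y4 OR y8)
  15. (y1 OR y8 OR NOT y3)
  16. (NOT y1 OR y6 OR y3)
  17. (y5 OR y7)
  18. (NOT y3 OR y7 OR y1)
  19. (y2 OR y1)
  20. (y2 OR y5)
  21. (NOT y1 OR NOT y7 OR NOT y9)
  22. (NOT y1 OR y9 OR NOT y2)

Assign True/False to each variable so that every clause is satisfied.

y1=F, y2=T, y3=F, y4=T, y5=T, y6=F, y7=T, y8=T, y9=T

Check each clause:
  1. (y2 OR y6) — y2 is true.
  2. (y7 OR y9) — y9 is true.
  3. (y5 OR NOT y3 OR y1) — NOT y3 is true.
  4. (y9 OR y2 OR y4) — y9 is true.
  5. (NOT y1 OR NOT y3 OR NOT y7) — NOT y3 is true.
  6. (y8 OR NOT y6 OR y2) — y8 is true.
  7. (NOT y3 OR NOT y2) — NOT y3 is true.
  8. (y3 OR y7 OR NOT y9) — y7 is true.
  9. (y2 OR y4 OR NOT y3) — y2 is true.
  10. (NOT y8 OR NOT y1) — NOT y1 is true.
  11. (NOT y5 OR y7 OR y6) — y7 is true.
  12. (y8 OR NOT y9 OR NOT y7) — y8 is true.
  13. (y6 OR y7) — y7 is true.
  14. (y8 OR y4 OR y9) — y8 is true.
  15. (y1 OR NOT y3 OR y8) — y8 is true.
  16. (y6 OR y3 OR NOT y1) — NOT y1 is true.
  17. (y5 OR y7) — y5 is true.
  18. (NOT y3 OR y1 OR y7) — NOT y3 is true.
  19. (y2 OR y1) — y2 is true.
  20. (y2 OR y5) — y2 is true.
  21. (NOT y9 OR NOT y7 OR NOT y1) — NOT y1 is true.
  22. (NOT y1 OR y9 OR NOT y2) — y9 is true.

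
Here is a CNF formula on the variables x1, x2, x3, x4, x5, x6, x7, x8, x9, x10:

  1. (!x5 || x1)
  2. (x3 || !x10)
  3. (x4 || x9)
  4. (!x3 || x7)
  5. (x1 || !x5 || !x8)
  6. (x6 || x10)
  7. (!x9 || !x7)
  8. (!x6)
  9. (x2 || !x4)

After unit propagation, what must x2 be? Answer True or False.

True

(!x6) is a unit clause: x6 = False.
From (x10 || x6) and x6 = False: x10 = True.
In (x3 || !x10), !x10 is now false; x3 must hold, so x3 = True.
(!x3 || x7) with x3 = True leaves only x7, so x7 = True.
(!x9 || !x7): since x7 = True, the clause reduces to (!x9). x9 = False.
(x9 || x4): since x9 = False, the clause reduces to (x4). x4 = True.
(!x4 || x2) with x4 = True leaves only x2, so x2 = True.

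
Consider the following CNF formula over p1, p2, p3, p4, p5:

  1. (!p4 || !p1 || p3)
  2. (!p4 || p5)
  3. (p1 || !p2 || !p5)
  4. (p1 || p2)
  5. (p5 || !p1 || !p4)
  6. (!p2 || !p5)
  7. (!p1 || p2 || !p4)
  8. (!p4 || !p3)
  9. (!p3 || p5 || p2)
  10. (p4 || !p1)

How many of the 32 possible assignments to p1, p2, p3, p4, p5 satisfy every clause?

2

Satisfying assignments:
  p1=0 p2=1 p3=0 p4=0 p5=0
  p1=0 p2=1 p3=1 p4=0 p5=0
That's 2 in total.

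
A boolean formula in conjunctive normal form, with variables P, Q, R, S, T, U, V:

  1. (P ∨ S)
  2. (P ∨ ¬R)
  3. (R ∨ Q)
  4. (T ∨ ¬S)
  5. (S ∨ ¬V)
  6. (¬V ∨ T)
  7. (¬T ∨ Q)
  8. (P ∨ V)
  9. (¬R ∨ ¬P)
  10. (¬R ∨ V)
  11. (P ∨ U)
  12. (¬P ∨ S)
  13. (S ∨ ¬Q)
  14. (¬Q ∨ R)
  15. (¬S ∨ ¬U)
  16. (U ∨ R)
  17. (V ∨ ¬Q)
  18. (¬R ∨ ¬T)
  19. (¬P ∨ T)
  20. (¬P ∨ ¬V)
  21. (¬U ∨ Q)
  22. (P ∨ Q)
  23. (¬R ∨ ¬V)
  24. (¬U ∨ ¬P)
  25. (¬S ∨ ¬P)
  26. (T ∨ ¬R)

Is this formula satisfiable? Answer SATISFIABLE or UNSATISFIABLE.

P = True:
  propagation gives R=False, Q=True; an empty clause results — contradiction.
P = False:
  propagation gives S=True, R=False, Q=True; an empty clause results — contradiction.
Every branch closes, so no satisfying assignment exists.

UNSATISFIABLE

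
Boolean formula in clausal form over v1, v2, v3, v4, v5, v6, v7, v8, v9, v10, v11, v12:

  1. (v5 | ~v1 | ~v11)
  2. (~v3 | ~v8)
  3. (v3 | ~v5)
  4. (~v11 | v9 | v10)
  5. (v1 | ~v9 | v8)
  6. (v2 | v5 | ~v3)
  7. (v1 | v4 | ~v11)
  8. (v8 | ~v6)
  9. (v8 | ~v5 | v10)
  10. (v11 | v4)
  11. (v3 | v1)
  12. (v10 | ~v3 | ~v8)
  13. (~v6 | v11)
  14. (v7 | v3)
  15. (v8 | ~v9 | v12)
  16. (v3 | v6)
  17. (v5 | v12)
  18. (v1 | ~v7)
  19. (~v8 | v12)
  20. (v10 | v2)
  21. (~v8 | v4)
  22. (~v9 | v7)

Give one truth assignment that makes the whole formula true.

v1=T, v2=T, v3=T, v4=F, v5=T, v6=F, v7=T, v8=F, v9=T, v10=T, v11=T, v12=T

Check each clause:
  1. (~v1 | ~v11 | v5) — v5 is true.
  2. (~v3 | ~v8) — ~v8 is true.
  3. (~v5 | v3) — v3 is true.
  4. (v9 | ~v11 | v10) — v9 is true.
  5. (v1 | v8 | ~v9) — v1 is true.
  6. (v2 | v5 | ~v3) — v2 is true.
  7. (~v11 | v4 | v1) — v1 is true.
  8. (v8 | ~v6) — ~v6 is true.
  9. (~v5 | v10 | v8) — v10 is true.
  10. (v11 | v4) — v11 is true.
  11. (v1 | v3) — v1 is true.
  12. (~v8 | v10 | ~v3) — ~v8 is true.
  13. (~v6 | v11) — ~v6 is true.
  14. (v3 | v7) — v3 is true.
  15. (~v9 | v8 | v12) — v12 is true.
  16. (v3 | v6) — v3 is true.
  17. (v5 | v12) — v12 is true.
  18. (v1 | ~v7) — v1 is true.
  19. (v12 | ~v8) — ~v8 is true.
  20. (v2 | v10) — v10 is true.
  21. (v4 | ~v8) — ~v8 is true.
  22. (~v9 | v7) — v7 is true.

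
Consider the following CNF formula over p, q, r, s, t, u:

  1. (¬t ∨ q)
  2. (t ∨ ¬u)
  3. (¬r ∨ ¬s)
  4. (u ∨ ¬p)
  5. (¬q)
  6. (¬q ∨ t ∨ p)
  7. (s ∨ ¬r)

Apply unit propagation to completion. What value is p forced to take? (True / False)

(¬q) stands alone — q = False.
In (¬t ∨ q), q is now false; ¬t must hold, so t = False.
In (t ∨ ¬u), t is now false; ¬u must hold, so u = False.
From (¬p ∨ u) and u = False: p = False.

False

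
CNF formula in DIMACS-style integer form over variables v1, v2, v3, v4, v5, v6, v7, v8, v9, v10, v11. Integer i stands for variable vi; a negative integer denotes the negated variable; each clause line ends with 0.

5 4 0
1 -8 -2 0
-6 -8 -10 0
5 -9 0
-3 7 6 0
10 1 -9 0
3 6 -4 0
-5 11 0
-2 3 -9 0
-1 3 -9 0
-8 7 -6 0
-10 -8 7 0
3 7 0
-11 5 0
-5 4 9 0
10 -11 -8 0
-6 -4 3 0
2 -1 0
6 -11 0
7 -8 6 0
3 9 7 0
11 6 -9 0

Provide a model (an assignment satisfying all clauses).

v1=F, v2=F, v3=T, v4=T, v5=F, v6=F, v7=T, v8=F, v9=F, v10=T, v11=F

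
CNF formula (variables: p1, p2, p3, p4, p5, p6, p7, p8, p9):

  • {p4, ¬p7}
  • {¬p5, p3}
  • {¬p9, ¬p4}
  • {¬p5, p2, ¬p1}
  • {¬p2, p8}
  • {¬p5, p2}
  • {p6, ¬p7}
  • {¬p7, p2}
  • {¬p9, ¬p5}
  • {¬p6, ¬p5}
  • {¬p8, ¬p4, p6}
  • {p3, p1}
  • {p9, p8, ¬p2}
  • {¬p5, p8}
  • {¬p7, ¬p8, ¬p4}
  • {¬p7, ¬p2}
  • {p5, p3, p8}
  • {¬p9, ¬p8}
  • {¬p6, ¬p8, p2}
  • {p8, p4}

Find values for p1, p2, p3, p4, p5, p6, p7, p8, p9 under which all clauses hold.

p1 = T, p2 = T, p3 = T, p4 = F, p5 = F, p6 = T, p7 = F, p8 = T, p9 = F

Pure literal: p3 appears only positively; assign p3 = True.
Pure literal: p7 appears only negated; assign p7 = False.
Try p1 = True.
For the remaining variables, p2 = True, p4 = False, p5 = False, p6 = True, p8 = True, p9 = False works.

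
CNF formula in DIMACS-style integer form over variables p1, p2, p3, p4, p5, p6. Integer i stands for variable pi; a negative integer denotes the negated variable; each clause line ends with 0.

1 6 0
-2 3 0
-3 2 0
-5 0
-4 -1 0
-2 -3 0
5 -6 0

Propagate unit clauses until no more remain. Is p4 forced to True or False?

False

(~p5) is a unit clause: p5 = False.
(p5 \/ ~p6) with p5 = False leaves only ~p6, so p6 = False.
(p6 \/ p1) with p6 = False leaves only p1, so p1 = True.
From (~p1 \/ ~p4) and p1 = True: p4 = False.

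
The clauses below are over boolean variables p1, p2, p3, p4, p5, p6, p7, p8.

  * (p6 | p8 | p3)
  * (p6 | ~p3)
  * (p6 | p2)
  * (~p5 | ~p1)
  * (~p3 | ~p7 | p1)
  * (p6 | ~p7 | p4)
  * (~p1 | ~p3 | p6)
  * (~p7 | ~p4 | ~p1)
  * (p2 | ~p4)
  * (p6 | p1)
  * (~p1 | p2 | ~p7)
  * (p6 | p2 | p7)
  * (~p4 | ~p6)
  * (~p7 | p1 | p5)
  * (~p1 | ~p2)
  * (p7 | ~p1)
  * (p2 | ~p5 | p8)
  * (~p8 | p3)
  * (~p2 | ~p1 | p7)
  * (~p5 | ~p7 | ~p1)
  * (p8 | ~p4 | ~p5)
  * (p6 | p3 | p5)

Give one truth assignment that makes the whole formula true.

p1=False, p2=True, p3=True, p4=False, p5=True, p6=True, p7=False, p8=True

Try p1 = False.
  then p6 is forced to True.
  then p4 is forced to False.
Set p2 = True and propagate.
Branch on p3: take p3 = True.
  then p7 is forced to False.
p5, p8 are now unconstrained; take p5 = True, p8 = True.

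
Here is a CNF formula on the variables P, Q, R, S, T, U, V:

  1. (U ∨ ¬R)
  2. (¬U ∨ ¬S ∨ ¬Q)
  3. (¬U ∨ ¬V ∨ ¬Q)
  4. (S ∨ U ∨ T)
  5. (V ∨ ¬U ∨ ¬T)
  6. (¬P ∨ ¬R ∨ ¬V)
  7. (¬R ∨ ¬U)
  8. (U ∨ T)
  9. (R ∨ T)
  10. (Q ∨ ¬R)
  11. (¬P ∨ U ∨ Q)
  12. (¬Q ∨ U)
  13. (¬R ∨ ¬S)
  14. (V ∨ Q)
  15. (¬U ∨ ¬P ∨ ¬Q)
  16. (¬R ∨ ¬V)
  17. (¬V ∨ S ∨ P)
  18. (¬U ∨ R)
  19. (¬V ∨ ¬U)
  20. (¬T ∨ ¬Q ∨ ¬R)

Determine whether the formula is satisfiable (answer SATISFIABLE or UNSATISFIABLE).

SATISFIABLE

Set P = False and propagate.
Set Q = False and propagate.
  then R is forced to False.
  then T is forced to True.
  then V is forced to True.
  then S is forced to True.
  then U is forced to False.
Every clause has at least one true literal under this assignment.
So P=F  Q=F  R=F  S=T  T=T  U=F  V=T is a satisfying assignment.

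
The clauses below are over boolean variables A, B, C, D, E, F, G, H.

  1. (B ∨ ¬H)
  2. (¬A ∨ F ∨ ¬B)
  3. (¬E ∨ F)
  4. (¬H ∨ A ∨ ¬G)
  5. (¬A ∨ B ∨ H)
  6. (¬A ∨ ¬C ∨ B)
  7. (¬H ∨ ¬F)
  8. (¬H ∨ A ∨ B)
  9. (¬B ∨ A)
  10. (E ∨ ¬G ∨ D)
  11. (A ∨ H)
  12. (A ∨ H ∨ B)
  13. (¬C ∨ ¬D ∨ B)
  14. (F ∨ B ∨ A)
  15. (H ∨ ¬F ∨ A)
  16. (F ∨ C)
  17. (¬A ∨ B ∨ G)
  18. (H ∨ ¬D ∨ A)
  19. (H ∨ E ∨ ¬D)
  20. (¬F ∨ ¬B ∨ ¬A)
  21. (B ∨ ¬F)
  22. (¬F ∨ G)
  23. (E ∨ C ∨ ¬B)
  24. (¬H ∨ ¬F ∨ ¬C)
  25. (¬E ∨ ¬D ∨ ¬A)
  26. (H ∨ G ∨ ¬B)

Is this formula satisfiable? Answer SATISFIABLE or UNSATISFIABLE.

UNSATISFIABLE

A = True:
  B = True:
    propagation gives F=True; an empty clause results — contradiction.
  B = False:
    propagation gives H=False; an empty clause results — contradiction.
A = False:
  propagation gives B=False, H=False; an empty clause results — contradiction.
Every branch closes, so no satisfying assignment exists.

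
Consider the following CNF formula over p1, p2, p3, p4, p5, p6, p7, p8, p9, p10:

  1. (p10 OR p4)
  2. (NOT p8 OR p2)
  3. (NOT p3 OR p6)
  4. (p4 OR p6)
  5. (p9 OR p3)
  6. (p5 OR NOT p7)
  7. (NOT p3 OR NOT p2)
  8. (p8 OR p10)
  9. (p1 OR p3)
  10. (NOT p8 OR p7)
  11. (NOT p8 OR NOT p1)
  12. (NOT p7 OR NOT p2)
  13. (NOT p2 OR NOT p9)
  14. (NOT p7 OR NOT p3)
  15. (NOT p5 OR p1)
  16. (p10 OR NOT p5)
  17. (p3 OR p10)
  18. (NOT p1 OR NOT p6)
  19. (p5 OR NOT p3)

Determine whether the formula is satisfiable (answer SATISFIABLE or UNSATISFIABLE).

SATISFIABLE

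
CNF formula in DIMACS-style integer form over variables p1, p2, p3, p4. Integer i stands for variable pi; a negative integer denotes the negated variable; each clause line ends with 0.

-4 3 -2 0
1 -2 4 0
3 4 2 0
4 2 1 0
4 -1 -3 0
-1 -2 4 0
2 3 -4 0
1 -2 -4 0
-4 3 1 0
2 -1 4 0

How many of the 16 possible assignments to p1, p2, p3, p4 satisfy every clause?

The models are:
  p1=0 p2=0 p3=1 p4=1
  p1=1 p2=0 p3=1 p4=1
  p1=1 p2=1 p3=1 p4=1
Count: 3.

3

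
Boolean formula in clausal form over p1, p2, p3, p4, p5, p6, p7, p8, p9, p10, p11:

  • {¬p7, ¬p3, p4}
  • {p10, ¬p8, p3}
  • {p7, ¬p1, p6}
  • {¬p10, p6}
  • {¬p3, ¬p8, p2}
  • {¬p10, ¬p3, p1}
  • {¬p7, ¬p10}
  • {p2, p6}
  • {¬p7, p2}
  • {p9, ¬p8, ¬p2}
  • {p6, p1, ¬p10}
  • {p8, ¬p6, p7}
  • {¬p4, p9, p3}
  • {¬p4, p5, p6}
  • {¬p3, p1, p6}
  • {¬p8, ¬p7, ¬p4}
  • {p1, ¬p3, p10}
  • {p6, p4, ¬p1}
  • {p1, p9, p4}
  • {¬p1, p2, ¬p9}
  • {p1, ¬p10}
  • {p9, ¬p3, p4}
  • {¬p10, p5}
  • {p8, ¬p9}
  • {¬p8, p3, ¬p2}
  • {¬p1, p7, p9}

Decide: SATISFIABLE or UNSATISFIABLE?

SATISFIABLE

Set p1 = True and propagate.
Try p2 = True.
Set p3 = True and propagate.
For the remaining variables, p4 = False, p5 = False, p6 = True, p7 = False, p8 = True, p9 = True, p10 = False, p11 = False works.
Every clause has at least one true literal under this assignment.
So p1=T, p2=T, p3=T, p4=F, p5=F, p6=T, p7=F, p8=T, p9=T, p10=F, p11=F is a satisfying assignment.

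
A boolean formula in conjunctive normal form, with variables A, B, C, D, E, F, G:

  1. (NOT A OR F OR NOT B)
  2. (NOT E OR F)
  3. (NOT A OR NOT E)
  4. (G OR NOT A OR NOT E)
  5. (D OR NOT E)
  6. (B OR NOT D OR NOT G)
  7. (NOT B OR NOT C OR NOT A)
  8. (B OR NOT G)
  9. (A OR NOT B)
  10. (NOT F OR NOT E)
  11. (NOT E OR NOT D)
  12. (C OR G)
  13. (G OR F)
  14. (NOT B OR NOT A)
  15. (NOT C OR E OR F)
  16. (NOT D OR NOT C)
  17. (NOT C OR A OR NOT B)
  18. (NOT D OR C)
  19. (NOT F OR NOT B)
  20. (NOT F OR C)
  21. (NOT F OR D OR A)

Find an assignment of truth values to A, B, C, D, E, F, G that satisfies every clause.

A = True  B = False  C = True  D = False  E = False  F = True  G = False

Check each clause:
  1. (NOT A OR F OR NOT B) — NOT B is true.
  2. (NOT E OR F) — NOT E is true.
  3. (NOT E OR NOT A) — NOT E is true.
  4. (G OR NOT A OR NOT E) — NOT E is true.
  5. (D OR NOT E) — NOT E is true.
  6. (B OR NOT G OR NOT D) — NOT G is true.
  7. (NOT C OR NOT A OR NOT B) — NOT B is true.
  8. (NOT G OR B) — NOT G is true.
  9. (NOT B OR A) — A is true.
  10. (NOT E OR NOT F) — NOT E is true.
  11. (NOT D OR NOT E) — NOT E is true.
  12. (C OR G) — C is true.
  13. (F OR G) — F is true.
  14. (NOT B OR NOT A) — NOT B is true.
  15. (NOT C OR E OR F) — F is true.
  16. (NOT D OR NOT C) — NOT D is true.
  17. (A OR NOT B OR NOT C) — A is true.
  18. (C OR NOT D) — C is true.
  19. (NOT F OR NOT B) — NOT B is true.
  20. (NOT F OR C) — C is true.
  21. (D OR NOT F OR A) — A is true.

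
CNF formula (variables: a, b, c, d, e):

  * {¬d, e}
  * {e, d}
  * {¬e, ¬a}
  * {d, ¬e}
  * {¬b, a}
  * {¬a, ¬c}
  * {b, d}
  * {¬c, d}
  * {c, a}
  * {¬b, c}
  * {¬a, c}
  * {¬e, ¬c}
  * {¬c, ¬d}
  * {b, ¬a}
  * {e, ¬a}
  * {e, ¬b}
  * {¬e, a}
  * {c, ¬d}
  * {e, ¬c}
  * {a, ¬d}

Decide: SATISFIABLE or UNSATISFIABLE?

a = True:
  propagation gives e=False; an empty clause results — contradiction.
a = False:
  propagation gives b=False, d=True; an empty clause results — contradiction.
Every branch closes, so no satisfying assignment exists.

UNSATISFIABLE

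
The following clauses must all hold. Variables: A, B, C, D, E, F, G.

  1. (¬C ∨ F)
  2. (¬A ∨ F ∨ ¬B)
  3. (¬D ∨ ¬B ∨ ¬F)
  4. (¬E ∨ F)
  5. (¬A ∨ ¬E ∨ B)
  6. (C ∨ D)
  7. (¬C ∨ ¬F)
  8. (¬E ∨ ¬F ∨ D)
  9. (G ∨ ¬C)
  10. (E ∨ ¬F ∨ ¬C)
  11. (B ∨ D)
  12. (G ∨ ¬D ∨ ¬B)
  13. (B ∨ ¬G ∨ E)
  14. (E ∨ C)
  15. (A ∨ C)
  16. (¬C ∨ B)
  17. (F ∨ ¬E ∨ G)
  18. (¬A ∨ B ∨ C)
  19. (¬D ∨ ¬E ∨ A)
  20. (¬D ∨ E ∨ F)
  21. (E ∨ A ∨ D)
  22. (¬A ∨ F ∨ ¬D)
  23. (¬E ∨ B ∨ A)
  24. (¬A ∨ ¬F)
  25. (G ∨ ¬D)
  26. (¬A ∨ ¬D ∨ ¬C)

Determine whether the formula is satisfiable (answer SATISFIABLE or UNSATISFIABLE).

UNSATISFIABLE

D = True:
  A = True:
    propagation gives F=True; an empty clause results — contradiction.
  A = False:
    propagation gives C=True, F=True; an empty clause results — contradiction.
D = False:
  propagation gives C=True, F=True; an empty clause results — contradiction.
Every branch closes, so no satisfying assignment exists.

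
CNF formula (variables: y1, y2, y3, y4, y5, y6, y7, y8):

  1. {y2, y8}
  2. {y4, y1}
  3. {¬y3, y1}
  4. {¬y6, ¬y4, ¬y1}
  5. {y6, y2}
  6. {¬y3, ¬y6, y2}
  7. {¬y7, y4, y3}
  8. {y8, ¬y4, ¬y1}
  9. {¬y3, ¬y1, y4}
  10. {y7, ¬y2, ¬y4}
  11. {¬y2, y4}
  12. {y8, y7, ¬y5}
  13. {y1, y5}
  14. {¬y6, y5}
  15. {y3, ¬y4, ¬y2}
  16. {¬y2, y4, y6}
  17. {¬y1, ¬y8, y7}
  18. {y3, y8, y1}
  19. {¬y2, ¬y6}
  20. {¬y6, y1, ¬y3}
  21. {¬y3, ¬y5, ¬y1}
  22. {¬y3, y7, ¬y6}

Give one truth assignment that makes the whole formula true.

y1=T, y2=T, y3=T, y4=T, y5=F, y6=F, y7=T, y8=T

Set y1 = True and propagate.
Branch on y2: take y2 = True.
  then y4 is forced to True.
  then y6 is forced to False.
  then y8 is forced to True.
  then y7 is forced to True.
  then y3 is forced to True.
  then y5 is forced to False.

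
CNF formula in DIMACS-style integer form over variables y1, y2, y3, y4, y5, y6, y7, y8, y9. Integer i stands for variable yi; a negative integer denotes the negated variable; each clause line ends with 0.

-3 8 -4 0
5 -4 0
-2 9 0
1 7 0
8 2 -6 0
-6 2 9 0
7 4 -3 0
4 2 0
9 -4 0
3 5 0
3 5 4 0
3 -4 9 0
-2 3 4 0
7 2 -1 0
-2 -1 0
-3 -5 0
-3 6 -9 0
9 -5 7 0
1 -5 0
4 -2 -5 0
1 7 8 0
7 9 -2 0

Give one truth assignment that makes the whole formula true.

y1 = False, y2 = True, y3 = True, y4 = False, y5 = False, y6 = True, y7 = True, y8 = True, y9 = True

Check each clause:
  1. (¬y3 ∨ y8 ∨ ¬y4) — y8 is true.
  2. (y5 ∨ ¬y4) — ¬y4 is true.
  3. (y9 ∨ ¬y2) — y9 is true.
  4. (y7 ∨ y1) — y7 is true.
  5. (y8 ∨ y2 ∨ ¬y6) — y8 is true.
  6. (y9 ∨ ¬y6 ∨ y2) — y9 is true.
  7. (y4 ∨ y7 ∨ ¬y3) — y7 is true.
  8. (y2 ∨ y4) — y2 is true.
  9. (y9 ∨ ¬y4) — y9 is true.
  10. (y5 ∨ y3) — y3 is true.
  11. (y4 ∨ y5 ∨ y3) — y3 is true.
  12. (¬y4 ∨ y3 ∨ y9) — y9 is true.
  13. (y4 ∨ y3 ∨ ¬y2) — y3 is true.
  14. (y2 ∨ y7 ∨ ¬y1) — y2 is true.
  15. (¬y1 ∨ ¬y2) — ¬y1 is true.
  16. (¬y5 ∨ ¬y3) — ¬y5 is true.
  17. (y6 ∨ ¬y3 ∨ ¬y9) — y6 is true.
  18. (y7 ∨ y9 ∨ ¬y5) — y9 is true.
  19. (¬y5 ∨ y1) — ¬y5 is true.
  20. (¬y2 ∨ ¬y5 ∨ y4) — ¬y5 is true.
  21. (y1 ∨ y8 ∨ y7) — y8 is true.
  22. (y7 ∨ y9 ∨ ¬y2) — y9 is true.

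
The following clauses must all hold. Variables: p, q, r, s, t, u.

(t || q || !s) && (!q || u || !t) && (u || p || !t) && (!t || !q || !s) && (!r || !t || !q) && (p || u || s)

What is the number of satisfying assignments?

34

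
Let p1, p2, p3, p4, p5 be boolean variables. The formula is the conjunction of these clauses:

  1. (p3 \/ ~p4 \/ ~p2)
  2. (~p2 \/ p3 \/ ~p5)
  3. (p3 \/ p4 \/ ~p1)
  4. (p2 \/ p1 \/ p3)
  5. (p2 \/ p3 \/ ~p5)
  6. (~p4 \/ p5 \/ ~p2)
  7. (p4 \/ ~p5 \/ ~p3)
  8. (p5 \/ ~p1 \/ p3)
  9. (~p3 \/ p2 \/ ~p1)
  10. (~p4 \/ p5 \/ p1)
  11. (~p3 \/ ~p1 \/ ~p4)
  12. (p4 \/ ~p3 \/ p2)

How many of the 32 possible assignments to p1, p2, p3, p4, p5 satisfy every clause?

5

The models are:
  p1=0 p2=0 p3=1 p4=1 p5=1
  p1=0 p2=1 p3=0 p4=0 p5=0
  p1=0 p2=1 p3=1 p4=0 p5=0
  p1=0 p2=1 p3=1 p4=1 p5=1
  p1=1 p2=1 p3=1 p4=0 p5=0
That's 5 in total.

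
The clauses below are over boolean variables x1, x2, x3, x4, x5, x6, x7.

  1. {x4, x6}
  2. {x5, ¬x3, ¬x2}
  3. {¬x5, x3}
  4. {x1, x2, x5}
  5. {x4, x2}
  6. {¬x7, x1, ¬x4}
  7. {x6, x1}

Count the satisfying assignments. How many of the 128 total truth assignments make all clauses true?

31

Case analysis on x1 and x2:
  x1=T, x2=T: x7 free; 6 ways for (x3,x4,x5,x6) × 2^1 = 12.
  x1=T, x2=F: x6, x7 free; 3 ways for (x3,x4,x5) × 2^2 = 12.
  x1=F, x2=T: 6 of the 32 assignments to (x3,x4,x5,x6,x7) work.
  x1=F, x2=F: remaining (x3,x4,x5,x6,x7) ∈ {(T,T,T,T,F)} — 1.
Total: 12 + 12 + 6 + 1 = 31.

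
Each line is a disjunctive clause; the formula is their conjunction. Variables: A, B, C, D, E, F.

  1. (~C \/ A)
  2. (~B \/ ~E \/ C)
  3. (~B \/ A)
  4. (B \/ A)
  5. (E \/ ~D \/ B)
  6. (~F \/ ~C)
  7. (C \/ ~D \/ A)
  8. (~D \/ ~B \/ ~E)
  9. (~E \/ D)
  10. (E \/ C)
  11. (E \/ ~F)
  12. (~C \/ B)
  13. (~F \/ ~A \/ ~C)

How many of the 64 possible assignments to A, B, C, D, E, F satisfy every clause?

4

Satisfying assignments:
  A=1 B=0 C=0 D=1 E=1 F=0
  A=1 B=0 C=0 D=1 E=1 F=1
  A=1 B=1 C=1 D=0 E=0 F=0
  A=1 B=1 C=1 D=1 E=0 F=0
Count: 4.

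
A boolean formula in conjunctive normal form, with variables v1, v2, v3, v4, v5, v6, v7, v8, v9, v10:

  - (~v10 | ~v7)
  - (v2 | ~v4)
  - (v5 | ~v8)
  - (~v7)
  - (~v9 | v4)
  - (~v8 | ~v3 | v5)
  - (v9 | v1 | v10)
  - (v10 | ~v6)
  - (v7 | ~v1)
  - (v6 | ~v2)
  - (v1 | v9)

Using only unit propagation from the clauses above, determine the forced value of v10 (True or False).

True

(~v7) stands alone — v7 = False.
(v7 | ~v1): since v7 = False, the clause reduces to (~v1). v1 = False.
(v1 | v9) with v1 = False leaves only v9, so v9 = True.
From (~v9 | v4) and v9 = True: v4 = True.
(v2 | ~v4) with v4 = True leaves only v2, so v2 = True.
(~v2 | v6) with v2 = True leaves only v6, so v6 = True.
In (v10 | ~v6), ~v6 is now false; v10 must hold, so v10 = True.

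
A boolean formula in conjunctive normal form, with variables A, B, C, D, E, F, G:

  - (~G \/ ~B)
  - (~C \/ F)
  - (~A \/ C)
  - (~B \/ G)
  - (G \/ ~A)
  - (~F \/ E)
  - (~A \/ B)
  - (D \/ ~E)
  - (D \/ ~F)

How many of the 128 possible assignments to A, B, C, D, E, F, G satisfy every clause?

Split on A, then B.
  A=T, B=T: a clause becomes empty — 0.
  A=T, B=F: a clause becomes empty — 0.
  A=F, B=T: a clause becomes empty — 0.
  A=F, B=F: G free; 5 ways for (C,D,E,F) × 2^1 = 10.
Total: 0 + 0 + 0 + 10 = 10.

10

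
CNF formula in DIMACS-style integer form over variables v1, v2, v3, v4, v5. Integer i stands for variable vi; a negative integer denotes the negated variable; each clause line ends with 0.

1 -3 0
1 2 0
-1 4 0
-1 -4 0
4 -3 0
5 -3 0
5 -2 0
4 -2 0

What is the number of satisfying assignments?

1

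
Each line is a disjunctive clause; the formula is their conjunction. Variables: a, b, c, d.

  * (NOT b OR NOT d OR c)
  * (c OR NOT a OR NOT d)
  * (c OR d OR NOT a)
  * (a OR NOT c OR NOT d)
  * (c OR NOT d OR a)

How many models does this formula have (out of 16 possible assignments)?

8

Split on c, then d.
  c=1, d=1: remaining (a,b) ∈ {(1,0); (1,1)} — 2.
  c=1, d=0: remaining (a,b) ∈ {(0,0); (0,1); (1,0); (1,1)} — 4.
  c=0, d=1: a clause becomes empty — 0.
  c=0, d=0: remaining (a,b) ∈ {(0,0); (0,1)} — 2.
Total: 2 + 4 + 0 + 2 = 8.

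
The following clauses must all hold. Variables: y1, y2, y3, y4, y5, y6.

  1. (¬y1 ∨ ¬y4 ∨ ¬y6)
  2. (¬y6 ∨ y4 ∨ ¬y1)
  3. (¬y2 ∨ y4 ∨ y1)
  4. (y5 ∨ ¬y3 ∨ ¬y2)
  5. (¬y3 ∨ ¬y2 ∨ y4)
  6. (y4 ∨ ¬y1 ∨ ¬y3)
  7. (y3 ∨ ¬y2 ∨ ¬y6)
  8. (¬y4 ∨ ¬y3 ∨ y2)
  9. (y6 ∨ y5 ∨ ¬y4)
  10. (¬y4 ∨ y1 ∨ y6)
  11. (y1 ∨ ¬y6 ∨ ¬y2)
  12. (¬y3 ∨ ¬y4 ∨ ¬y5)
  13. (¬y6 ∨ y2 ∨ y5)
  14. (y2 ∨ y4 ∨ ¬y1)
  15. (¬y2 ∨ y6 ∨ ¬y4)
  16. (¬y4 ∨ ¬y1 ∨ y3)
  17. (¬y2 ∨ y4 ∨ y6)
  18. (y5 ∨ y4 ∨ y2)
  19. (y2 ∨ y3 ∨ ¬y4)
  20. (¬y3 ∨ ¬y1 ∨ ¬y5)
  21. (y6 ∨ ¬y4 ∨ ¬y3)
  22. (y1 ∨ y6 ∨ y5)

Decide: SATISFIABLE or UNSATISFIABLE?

Branch on y1: take y1 = False.
Branch on y2: take y2 = False.
Set y3 = True and propagate.
  then y4 is forced to False.
  then y5 is forced to True.
y6 is now unconstrained; take y6 = True.
Every clause has at least one true literal under this assignment.
So y1=False, y2=False, y3=True, y4=False, y5=True, y6=True is a satisfying assignment.

SATISFIABLE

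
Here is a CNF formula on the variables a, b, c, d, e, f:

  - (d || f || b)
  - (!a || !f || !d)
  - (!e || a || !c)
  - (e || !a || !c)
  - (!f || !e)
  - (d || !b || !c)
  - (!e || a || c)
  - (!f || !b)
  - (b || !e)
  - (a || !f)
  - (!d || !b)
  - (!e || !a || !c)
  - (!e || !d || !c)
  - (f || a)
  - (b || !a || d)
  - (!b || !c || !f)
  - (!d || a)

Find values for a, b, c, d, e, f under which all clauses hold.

a = 1, b = 1, c = 0, d = 0, e = 1, f = 0

Check each clause:
  1. (d || f || b) — b is true.
  2. (!a || !d || !f) — !f is true.
  3. (!e || !c || a) — a is true.
  4. (e || !a || !c) — !c is true.
  5. (!e || !f) — !f is true.
  6. (!b || d || !c) — !c is true.
  7. (c || a || !e) — a is true.
  8. (!b || !f) — !f is true.
  9. (!e || b) — b is true.
  10. (!f || a) — a is true.
  11. (!d || !b) — !d is true.
  12. (!a || !e || !c) — !c is true.
  13. (!c || !e || !d) — !d is true.
  14. (f || a) — a is true.
  15. (b || d || !a) — b is true.
  16. (!b || !f || !c) — !f is true.
  17. (a || !d) — a is true.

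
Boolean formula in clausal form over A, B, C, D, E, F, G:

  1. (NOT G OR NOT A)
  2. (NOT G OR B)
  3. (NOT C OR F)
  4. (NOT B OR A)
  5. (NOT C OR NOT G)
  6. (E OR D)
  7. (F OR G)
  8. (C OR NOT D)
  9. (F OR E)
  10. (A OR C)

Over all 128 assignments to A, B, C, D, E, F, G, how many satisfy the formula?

11

Split on C, then G.
  C=T, G=T: a clause becomes empty — 0.
  C=T, G=F: 9 of the 32 assignments to (A,B,D,E,F) work.
  C=F, G=T: a clause becomes empty — 0.
  C=F, G=F: remaining (A,B,D,E,F) ∈ {(T,F,F,T,T); (T,T,F,T,T)} — 2.
Total: 0 + 9 + 0 + 2 = 11.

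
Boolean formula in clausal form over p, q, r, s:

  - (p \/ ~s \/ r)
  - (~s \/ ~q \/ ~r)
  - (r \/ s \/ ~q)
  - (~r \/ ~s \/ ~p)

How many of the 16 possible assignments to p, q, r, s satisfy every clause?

Case analysis on r and s:
  r=1, s=1: remaining (p,q) ∈ {(0,0)} — 1.
  r=1, s=0: remaining (p,q) ∈ {(0,0); (0,1); (1,0); (1,1)} — 4.
  r=0, s=1: remaining (p,q) ∈ {(1,0); (1,1)} — 2.
  r=0, s=0: remaining (p,q) ∈ {(0,0); (1,0)} — 2.
Total: 1 + 4 + 2 + 2 = 9.

9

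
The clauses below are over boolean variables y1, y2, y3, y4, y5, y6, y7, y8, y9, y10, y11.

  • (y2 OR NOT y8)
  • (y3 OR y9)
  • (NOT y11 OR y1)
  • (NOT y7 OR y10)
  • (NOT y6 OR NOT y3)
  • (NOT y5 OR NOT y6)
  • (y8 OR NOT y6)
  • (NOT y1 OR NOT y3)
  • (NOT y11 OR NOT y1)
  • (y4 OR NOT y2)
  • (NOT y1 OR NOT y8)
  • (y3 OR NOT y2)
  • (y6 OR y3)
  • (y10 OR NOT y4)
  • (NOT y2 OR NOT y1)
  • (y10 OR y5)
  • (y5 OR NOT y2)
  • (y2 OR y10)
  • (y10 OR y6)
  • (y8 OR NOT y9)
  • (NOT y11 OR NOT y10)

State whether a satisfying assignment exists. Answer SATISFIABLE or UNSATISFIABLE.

SATISFIABLE

y11 occurs only negated in the remaining clauses — set y11 = False.
Set y1 = False and propagate.
The remaining clauses are satisfied by y2 = False, y3 = True, y4 = False, y5 = False, y6 = False, y7 = True, y8 = False, y9 = False, y10 = True.
So y1=0, y2=0, y3=1, y4=0, y5=0, y6=0, y7=1, y8=0, y9=0, y10=1, y11=0 is a satisfying assignment.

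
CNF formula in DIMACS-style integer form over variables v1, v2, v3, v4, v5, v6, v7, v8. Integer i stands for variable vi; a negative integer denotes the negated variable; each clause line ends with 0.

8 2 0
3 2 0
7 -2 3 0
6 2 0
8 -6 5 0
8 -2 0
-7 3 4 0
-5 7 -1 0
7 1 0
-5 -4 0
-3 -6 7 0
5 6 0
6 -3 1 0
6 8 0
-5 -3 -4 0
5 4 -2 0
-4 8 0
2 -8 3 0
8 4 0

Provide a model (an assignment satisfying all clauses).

v1=True  v2=True  v3=True  v4=True  v5=False  v6=True  v7=True  v8=True

Try v1 = True.
Set v2 = True and propagate.
  then v8 is forced to True.
Branch on v3: take v3 = True.
For the remaining variables, v4 = True, v5 = False, v6 = True, v7 = True works.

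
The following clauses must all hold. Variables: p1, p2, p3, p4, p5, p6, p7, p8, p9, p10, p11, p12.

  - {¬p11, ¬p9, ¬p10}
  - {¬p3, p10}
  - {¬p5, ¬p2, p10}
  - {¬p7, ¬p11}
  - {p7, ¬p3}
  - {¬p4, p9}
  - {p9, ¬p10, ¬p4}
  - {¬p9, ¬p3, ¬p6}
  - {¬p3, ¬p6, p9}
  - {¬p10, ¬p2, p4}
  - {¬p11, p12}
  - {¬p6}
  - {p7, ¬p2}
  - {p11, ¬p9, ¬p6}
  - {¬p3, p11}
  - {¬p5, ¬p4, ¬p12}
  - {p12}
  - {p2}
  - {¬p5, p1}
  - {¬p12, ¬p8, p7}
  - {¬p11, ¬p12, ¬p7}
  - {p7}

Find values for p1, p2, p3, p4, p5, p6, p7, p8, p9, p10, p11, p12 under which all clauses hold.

(¬p6) is a unit clause, so p6 = False.
The clause (p12) is unit: p12 must be True.
The clause (p2) is unit: p2 must be True.
The clause (p7) is unit: p7 must be True.
The clause (¬p11) is unit: p11 must be False.
(¬p3) is a unit clause, so p3 = False.
p1 occurs only positively in the remaining clauses — set p1 = True.
Pure literal: p5 appears only negated; assign p5 = False.
Branch on p4: take p4 = True.
  then p9 is forced to True.
p8, p10 are now unconstrained; take p8 = True, p10 = True.

p1=True, p2=True, p3=False, p4=True, p5=False, p6=False, p7=True, p8=True, p9=True, p10=True, p11=False, p12=True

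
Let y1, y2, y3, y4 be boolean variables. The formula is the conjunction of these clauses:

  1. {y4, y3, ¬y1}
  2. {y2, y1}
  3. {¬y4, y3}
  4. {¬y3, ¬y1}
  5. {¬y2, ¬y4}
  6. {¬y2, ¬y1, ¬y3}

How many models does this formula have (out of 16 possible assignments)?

2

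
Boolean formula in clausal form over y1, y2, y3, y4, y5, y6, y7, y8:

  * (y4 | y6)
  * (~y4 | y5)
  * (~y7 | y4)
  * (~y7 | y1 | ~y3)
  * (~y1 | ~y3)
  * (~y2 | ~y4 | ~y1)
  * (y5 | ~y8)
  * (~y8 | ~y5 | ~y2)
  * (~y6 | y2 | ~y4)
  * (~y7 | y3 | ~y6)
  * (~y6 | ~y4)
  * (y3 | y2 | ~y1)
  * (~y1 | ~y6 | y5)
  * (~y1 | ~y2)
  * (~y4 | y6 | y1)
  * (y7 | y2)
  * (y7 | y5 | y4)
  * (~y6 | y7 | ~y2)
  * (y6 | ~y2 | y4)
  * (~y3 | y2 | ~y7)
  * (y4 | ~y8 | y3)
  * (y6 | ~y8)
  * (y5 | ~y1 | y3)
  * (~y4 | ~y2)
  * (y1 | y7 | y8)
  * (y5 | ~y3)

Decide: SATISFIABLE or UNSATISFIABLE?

y4 = True:
  propagation gives y5=True, y6=False, y1=True, y3=False; an empty clause results — contradiction.
y4 = False:
  propagation gives y6=True, y7=False, y2=True; an empty clause results — contradiction.
Every branch closes, so no satisfying assignment exists.

UNSATISFIABLE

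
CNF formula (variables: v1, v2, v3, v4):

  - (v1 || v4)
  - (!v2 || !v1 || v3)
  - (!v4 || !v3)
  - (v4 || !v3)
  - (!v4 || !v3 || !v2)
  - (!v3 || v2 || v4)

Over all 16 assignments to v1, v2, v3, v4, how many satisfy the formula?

4

The models are:
  v1=F v2=F v3=F v4=T
  v1=F v2=T v3=F v4=T
  v1=T v2=F v3=F v4=F
  v1=T v2=F v3=F v4=T
Count: 4.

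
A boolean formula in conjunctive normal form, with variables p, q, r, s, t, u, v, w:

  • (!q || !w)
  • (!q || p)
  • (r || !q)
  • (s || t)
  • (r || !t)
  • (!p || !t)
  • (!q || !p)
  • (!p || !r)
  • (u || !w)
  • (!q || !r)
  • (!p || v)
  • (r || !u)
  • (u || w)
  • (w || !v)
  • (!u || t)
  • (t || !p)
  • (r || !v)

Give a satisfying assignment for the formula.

p = False, q = False, r = True, s = True, t = True, u = True, v = True, w = True

Check each clause:
  1. (!w || !q) — !q is true.
  2. (p || !q) — !q is true.
  3. (r || !q) — r is true.
  4. (t || s) — s is true.
  5. (r || !t) — r is true.
  6. (!p || !t) — !p is true.
  7. (!q || !p) — !p is true.
  8. (!p || !r) — !p is true.
  9. (!w || u) — u is true.
  10. (!r || !q) — !q is true.
  11. (v || !p) — !p is true.
  12. (r || !u) — r is true.
  13. (u || w) — w is true.
  14. (w || !v) — w is true.
  15. (t || !u) — t is true.
  16. (t || !p) — t is true.
  17. (!v || r) — r is true.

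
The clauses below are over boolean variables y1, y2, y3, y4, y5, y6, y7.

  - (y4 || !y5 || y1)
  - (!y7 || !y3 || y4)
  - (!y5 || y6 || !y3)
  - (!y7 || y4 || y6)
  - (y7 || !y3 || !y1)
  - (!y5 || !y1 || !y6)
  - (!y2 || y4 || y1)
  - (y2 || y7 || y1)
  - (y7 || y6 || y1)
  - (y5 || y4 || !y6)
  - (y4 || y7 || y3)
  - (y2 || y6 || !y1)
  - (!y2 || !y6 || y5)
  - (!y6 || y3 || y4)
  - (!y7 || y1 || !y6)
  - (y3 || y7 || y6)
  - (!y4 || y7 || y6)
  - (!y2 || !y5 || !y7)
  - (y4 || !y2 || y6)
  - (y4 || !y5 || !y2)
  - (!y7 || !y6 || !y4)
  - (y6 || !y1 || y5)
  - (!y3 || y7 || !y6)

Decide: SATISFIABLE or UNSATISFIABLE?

Set y1 = False and propagate.
Branch on y2: take y2 = True.
  then y4 is forced to True.
The remaining clauses are satisfied by y3 = False, y5 = True, y6 = True, y7 = False.
Every clause has at least one true literal under this assignment.
So y1=False, y2=True, y3=False, y4=True, y5=True, y6=True, y7=False is a satisfying assignment.

SATISFIABLE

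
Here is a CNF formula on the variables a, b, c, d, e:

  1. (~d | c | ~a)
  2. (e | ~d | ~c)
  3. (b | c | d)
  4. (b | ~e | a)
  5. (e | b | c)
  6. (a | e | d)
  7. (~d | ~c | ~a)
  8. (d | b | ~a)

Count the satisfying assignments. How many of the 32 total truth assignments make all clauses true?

Split on d, then a.
  d=T, a=T: a clause becomes empty — 0.
  d=T, a=F: remaining (b,c,e) ∈ {(T,F,F); (T,F,T); (T,T,T)} — 3.
  d=F, a=T: remaining (b,c,e) ∈ {(T,F,F); (T,F,T); (T,T,F); (T,T,T)} — 4.
  d=F, a=F: remaining (b,c,e) ∈ {(T,F,T); (T,T,T)} — 2.
Total: 0 + 3 + 4 + 2 = 9.

9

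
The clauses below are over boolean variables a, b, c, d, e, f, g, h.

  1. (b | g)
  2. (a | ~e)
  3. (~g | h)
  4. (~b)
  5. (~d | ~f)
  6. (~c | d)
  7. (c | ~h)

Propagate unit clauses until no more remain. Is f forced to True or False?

False

Unit clause (~b) sets b = False.
In (b | g), b is now false; g must hold, so g = True.
From (~g | h) and g = True: h = True.
In (~h | c), ~h is now false; c must hold, so c = True.
(~c | d): since c = True, the clause reduces to (d). d = True.
(~d | ~f) with d = True leaves only ~f, so f = False.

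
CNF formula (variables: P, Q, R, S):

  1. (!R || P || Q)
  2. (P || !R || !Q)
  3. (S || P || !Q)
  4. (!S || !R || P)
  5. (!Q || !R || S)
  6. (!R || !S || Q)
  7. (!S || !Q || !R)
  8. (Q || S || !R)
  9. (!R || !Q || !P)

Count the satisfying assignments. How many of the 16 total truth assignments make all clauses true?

7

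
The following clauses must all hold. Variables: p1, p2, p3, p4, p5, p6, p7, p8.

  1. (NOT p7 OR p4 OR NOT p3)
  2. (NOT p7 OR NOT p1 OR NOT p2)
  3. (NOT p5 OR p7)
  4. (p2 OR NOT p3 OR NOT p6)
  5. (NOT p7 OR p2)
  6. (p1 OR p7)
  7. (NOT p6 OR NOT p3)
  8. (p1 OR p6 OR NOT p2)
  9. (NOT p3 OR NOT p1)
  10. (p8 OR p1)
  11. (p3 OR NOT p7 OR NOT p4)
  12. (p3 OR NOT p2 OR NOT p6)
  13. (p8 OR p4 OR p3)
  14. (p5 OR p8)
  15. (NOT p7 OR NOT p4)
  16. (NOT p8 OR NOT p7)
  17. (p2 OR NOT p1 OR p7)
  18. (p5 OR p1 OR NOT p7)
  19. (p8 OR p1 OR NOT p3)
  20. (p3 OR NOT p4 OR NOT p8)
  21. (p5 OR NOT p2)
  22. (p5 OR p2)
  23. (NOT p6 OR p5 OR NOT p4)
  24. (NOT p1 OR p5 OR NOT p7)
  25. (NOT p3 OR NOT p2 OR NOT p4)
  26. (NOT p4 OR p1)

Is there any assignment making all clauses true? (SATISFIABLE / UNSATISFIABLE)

UNSATISFIABLE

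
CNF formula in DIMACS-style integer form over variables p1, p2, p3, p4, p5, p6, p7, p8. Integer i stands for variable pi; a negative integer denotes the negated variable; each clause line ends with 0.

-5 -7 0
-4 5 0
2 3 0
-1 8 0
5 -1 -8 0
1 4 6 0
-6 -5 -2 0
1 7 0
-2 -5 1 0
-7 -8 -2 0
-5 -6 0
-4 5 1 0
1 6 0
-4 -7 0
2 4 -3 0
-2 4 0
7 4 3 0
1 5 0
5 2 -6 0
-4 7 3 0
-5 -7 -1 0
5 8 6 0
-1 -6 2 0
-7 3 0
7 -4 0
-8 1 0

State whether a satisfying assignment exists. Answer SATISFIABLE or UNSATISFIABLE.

p1 = True:
  propagation gives p8=True, p5=True, p7=False, p6=False; an empty clause results — contradiction.
p1 = False:
  propagation gives p7=True, p5=False; an empty clause results — contradiction.
Every branch closes, so no satisfying assignment exists.

UNSATISFIABLE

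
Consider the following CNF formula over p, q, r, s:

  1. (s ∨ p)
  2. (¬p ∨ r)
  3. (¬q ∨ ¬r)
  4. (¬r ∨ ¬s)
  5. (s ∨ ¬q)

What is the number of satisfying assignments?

3

Satisfying assignments:
  p=0 q=0 r=0 s=1
  p=0 q=1 r=0 s=1
  p=1 q=0 r=1 s=0
That's 3 in total.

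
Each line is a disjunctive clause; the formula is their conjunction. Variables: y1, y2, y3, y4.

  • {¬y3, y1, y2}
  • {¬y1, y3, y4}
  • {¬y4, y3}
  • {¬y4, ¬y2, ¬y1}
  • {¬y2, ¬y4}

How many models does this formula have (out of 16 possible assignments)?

Satisfying assignments:
  y1=F y2=F y3=F y4=F
  y1=F y2=T y3=F y4=F
  y1=F y2=T y3=T y4=F
  y1=T y2=F y3=T y4=F
  y1=T y2=F y3=T y4=T
  y1=T y2=T y3=T y4=F
That's 6 in total.

6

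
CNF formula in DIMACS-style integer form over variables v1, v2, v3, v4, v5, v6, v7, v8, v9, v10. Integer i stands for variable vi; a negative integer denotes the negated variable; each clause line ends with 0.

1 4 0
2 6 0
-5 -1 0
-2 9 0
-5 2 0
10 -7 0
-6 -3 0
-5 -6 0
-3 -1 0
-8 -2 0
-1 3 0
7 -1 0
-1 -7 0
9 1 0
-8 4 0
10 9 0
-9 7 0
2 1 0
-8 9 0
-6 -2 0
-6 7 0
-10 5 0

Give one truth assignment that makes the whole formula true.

v1=False, v2=True, v3=False, v4=True, v5=True, v6=False, v7=True, v8=False, v9=True, v10=True

v4 occurs only positively in the remaining clauses — set v4 = True.
v8 occurs only negated in the remaining clauses — set v8 = False.
Set v1 = False and propagate.
  then v9 is forced to True.
  then v7 is forced to True.
  then v10 is forced to True.
  then v2 is forced to True.
  then v6 is forced to False.
  then v5 is forced to True.
v3 is now unconstrained; take v3 = False.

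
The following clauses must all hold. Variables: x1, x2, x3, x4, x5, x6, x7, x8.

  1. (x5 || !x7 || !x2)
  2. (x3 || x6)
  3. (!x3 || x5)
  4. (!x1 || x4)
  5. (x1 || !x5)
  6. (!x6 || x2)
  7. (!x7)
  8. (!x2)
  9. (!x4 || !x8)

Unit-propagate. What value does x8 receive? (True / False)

Unit clause (!x7) sets x7 = False.
Unit clause (!x2) sets x2 = False.
From (x2 || !x6) and x2 = False: x6 = False.
From (x6 || x3) and x6 = False: x3 = True.
(!x3 || x5) with x3 = True leaves only x5, so x5 = True.
In (x1 || !x5), !x5 is now false; x1 must hold, so x1 = True.
In (!x1 || x4), !x1 is now false; x4 must hold, so x4 = True.
(!x4 || !x8) with x4 = True leaves only !x8, so x8 = False.

False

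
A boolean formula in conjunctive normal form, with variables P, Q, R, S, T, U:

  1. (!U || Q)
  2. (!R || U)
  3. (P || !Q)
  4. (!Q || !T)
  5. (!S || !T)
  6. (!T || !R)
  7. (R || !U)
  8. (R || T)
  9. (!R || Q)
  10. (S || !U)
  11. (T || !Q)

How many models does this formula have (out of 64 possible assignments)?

2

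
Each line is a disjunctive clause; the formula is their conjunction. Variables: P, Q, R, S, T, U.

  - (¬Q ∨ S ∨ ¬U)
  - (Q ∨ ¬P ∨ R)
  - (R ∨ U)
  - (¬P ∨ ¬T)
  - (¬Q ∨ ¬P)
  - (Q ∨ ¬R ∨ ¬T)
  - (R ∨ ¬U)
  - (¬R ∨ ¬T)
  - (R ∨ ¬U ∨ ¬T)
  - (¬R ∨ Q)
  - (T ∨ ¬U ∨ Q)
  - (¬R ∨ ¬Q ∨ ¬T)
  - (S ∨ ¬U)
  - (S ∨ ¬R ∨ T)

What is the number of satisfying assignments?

2

The models are:
  P=F Q=T R=T S=T T=F U=F
  P=F Q=T R=T S=T T=F U=T
That's 2 in total.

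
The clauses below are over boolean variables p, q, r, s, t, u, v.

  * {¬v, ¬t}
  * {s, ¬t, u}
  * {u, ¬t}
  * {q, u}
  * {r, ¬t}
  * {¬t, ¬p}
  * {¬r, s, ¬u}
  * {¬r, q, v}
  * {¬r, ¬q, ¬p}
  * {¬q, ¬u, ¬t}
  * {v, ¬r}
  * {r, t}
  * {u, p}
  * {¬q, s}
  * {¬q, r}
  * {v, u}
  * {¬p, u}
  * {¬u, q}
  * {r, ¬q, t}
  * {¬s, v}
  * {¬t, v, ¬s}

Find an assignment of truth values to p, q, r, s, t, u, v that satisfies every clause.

p=0  q=1  r=1  s=1  t=0  u=1  v=1

Check each clause:
  1. {¬v, ¬t} — ¬t is true.
  2. {¬t, s, u} — ¬t is true.
  3. {u, ¬t} — ¬t is true.
  4. {u, q} — q is true.
  5. {¬t, r} — r is true.
  6. {¬t, ¬p} — ¬t is true.
  7. {¬r, ¬u, s} — s is true.
  8. {q, ¬r, v} — q is true.
  9. {¬r, ¬q, ¬p} — ¬p is true.
  10. {¬t, ¬q, ¬u} — ¬t is true.
  11. {v, ¬r} — v is true.
  12. {r, t} — r is true.
  13. {p, u} — u is true.
  14. {¬q, s} — s is true.
  15. {r, ¬q} — r is true.
  16. {u, v} — u is true.
  17. {¬p, u} — u is true.
  18. {¬u, q} — q is true.
  19. {r, ¬q, t} — r is true.
  20. {¬s, v} — v is true.
  21. {¬t, v, ¬s} — ¬t is true.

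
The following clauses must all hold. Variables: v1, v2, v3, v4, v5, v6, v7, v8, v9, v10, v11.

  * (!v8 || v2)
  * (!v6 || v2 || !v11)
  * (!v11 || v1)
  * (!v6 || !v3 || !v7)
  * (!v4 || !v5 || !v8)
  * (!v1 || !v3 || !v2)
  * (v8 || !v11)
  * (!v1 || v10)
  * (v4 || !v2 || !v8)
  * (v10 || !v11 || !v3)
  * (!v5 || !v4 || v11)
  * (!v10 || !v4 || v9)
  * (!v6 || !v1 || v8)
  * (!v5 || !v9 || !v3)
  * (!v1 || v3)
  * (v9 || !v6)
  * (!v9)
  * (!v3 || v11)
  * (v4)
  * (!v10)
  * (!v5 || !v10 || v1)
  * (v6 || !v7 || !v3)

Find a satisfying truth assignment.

v1=False, v2=True, v3=False, v4=True, v5=False, v6=False, v7=False, v8=True, v9=False, v10=False, v11=False

Check each clause:
  1. (!v8 || v2) — v2 is true.
  2. (v2 || !v11 || !v6) — v2 is true.
  3. (!v11 || v1) — !v11 is true.
  4. (!v6 || !v7 || !v3) — !v7 is true.
  5. (!v4 || !v8 || !v5) — !v5 is true.
  6. (!v1 || !v2 || !v3) — !v3 is true.
  7. (!v11 || v8) — v8 is true.
  8. (!v1 || v10) — !v1 is true.
  9. (!v2 || v4 || !v8) — v4 is true.
  10. (!v11 || v10 || !v3) — !v3 is true.
  11. (!v5 || v11 || !v4) — !v5 is true.
  12. (!v4 || !v10 || v9) — !v10 is true.
  13. (!v6 || !v1 || v8) — v8 is true.
  14. (!v9 || !v5 || !v3) — !v5 is true.
  15. (!v1 || v3) — !v1 is true.
  16. (!v6 || v9) — !v6 is true.
  17. (!v9) — !v9 is true.
  18. (v11 || !v3) — !v3 is true.
  19. (v4) — v4 is true.
  20. (!v10) — !v10 is true.
  21. (v1 || !v5 || !v10) — !v5 is true.
  22. (!v3 || v6 || !v7) — !v7 is true.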